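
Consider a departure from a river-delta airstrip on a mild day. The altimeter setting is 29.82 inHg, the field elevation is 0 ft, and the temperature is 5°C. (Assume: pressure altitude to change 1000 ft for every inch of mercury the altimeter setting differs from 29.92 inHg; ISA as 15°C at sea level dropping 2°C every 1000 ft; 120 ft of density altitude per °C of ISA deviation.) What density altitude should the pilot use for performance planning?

-1076 ft

Pressure altitude = 0 + (29.92 − 29.82) × 1000 = 0 + (+100) = 100 ft.
ISA temperature at 100 ft = 15 − 2 × (100/1000) = 14.8°C.
ISA deviation = 5 − 14.8 = -9.8°C.
Density altitude = 100 + 120 × (-9.8) = -1076 ft.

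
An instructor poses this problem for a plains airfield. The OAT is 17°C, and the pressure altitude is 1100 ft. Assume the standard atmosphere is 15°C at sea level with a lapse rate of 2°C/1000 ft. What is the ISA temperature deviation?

ISA+4.2°C

ISA temperature at 1100 ft = 15 − 2 × (1100/1000) = 12.8°C.
Deviation = OAT − ISA = 17 − 12.8 = +4.2°C.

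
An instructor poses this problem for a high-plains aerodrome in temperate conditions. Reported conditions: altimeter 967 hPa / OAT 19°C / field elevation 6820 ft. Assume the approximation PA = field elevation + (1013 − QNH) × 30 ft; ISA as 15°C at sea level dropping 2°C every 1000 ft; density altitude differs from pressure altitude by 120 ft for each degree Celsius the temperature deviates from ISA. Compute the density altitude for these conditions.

10648 ft

Pressure altitude = 6820 + (1013 − 967) × 30 = 6820 + (+1380) = 8200 ft.
ISA temperature at 8200 ft = 15 − 2 × (8200/1000) = -1.4°C.
ISA deviation = 19 − (-1.4) = +20.4°C.
Density altitude = 8200 + 120 × (20.4) = 10648 ft.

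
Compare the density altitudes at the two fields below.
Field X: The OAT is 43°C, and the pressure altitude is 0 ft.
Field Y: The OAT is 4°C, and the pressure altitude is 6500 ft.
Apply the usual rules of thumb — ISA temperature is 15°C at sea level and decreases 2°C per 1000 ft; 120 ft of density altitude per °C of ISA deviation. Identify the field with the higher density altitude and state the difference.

Field Y by 3380 ft

Field X: ISA temp = 15°C, deviation +28°C, DA = 0 + 120 × 28 = 3360 ft.
Field Y: ISA temp = 2°C, deviation +2°C, DA = 6500 + 120 × 2 = 6740 ft.
Field Y is higher by 6740 − 3360 = 3380 ft.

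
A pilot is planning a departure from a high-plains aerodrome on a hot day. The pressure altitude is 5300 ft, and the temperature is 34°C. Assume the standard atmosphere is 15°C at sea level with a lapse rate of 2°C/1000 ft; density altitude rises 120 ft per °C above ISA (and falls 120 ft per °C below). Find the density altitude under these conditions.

8852 ft

ISA temperature at 5300 ft = 15 − 2 × (5300/1000) = 4.4°C.
ISA deviation = 34 − 4.4 = +29.6°C.
Density altitude = 5300 + 120 × (29.6) = 5300 + (+3552) = 8852 ft.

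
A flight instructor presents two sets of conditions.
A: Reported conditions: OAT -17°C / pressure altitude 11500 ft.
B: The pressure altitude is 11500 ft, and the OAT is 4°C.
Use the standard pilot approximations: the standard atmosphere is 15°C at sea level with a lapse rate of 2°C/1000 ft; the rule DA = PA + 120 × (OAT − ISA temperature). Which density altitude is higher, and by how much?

A: ISA temp = -8°C, deviation -9°C, DA = 11500 + 120 × (-9) = 10420 ft.
B: ISA temp = -8°C, deviation +12°C, DA = 11500 + 120 × 12 = 12940 ft.
B is higher by 12940 − 10420 = 2520 ft.

B by 2520 ft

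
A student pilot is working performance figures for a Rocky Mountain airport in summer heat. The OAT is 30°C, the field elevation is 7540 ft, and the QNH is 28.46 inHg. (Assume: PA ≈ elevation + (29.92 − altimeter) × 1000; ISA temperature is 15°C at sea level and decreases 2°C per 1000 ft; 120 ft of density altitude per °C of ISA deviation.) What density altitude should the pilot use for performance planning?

12960 ft

Pressure altitude = 7540 + (29.92 − 28.46) × 1000 = 7540 + (+1460) = 9000 ft.
ISA temperature at 9000 ft = 15 − 2 × (9000/1000) = -3°C.
ISA deviation = 30 − (-3) = +33°C.
Density altitude = 9000 + 120 × (33) = 12960 ft.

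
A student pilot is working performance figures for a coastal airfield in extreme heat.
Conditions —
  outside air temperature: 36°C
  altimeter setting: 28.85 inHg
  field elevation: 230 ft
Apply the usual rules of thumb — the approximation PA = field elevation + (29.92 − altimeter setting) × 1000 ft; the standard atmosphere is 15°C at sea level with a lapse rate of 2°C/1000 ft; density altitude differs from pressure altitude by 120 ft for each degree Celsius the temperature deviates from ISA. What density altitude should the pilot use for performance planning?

4132 ft

Pressure altitude = 230 + (29.92 − 28.85) × 1000 = 230 + (+1070) = 1300 ft.
ISA temperature at 1300 ft = 15 − 2 × (1300/1000) = 12.4°C.
ISA deviation = 36 − 12.4 = +23.6°C.
Density altitude = 1300 + 120 × (23.6) = 4132 ft.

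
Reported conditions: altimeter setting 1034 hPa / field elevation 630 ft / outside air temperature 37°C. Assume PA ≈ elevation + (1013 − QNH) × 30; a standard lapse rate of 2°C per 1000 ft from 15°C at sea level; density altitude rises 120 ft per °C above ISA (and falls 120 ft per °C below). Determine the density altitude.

Pressure altitude = 630 + (1013 − 1034) × 30 = 630 + (-630) = 0 ft.
ISA temperature at 0 ft = 15 − 2 × (0/1000) = 15°C.
ISA deviation = 37 − 15 = +22°C.
Density altitude = 0 + 120 × (22) = 2640 ft.

2640 ft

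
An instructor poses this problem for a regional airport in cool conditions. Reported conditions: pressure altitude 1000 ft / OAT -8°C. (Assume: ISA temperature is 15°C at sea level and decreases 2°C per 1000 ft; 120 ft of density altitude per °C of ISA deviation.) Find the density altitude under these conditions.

ISA temperature at 1000 ft = 15 − 2 × (1000/1000) = 13°C.
ISA deviation = -8 − 13 = -21°C.
Density altitude = 1000 + 120 × (-21) = 1000 + (-2520) = -1520 ft.

-1520 ft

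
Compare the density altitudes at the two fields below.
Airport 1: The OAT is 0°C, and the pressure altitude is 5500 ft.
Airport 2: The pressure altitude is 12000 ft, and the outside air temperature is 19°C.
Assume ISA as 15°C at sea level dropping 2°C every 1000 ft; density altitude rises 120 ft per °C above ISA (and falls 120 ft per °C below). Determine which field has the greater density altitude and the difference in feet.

Airport 2 by 10340 ft

Airport 1: ISA temp = 4°C, deviation -4°C, DA = 5500 + 120 × (-4) = 5020 ft.
Airport 2: ISA temp = -9°C, deviation +28°C, DA = 12000 + 120 × 28 = 15360 ft.
Airport 2 is higher by 15360 − 5020 = 10340 ft.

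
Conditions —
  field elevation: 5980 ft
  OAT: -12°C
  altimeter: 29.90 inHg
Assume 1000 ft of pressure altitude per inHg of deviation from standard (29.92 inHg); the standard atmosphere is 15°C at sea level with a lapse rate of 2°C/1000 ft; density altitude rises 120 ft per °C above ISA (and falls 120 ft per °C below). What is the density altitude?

4200 ft

Pressure altitude = 5980 + (29.92 − 29.90) × 1000 = 5980 + (+20) = 6000 ft.
ISA temperature at 6000 ft = 15 − 2 × (6000/1000) = 3°C.
ISA deviation = -12 − 3 = -15°C.
Density altitude = 6000 + 120 × (-15) = 4200 ft.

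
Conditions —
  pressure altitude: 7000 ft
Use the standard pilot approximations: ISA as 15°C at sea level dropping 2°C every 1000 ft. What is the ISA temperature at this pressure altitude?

1°C

ISA temperature = 15 − 2 × (7000/1000) = 15 − 14 = 1°C.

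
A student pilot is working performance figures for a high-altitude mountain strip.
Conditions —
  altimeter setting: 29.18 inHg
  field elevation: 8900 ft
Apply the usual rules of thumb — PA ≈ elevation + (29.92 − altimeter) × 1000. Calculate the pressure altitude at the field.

Pressure correction = (29.92 − 29.18) × 1000 = +740 ft.
Pressure altitude = 8900 + (+740) = 9640 ft.

9640 ft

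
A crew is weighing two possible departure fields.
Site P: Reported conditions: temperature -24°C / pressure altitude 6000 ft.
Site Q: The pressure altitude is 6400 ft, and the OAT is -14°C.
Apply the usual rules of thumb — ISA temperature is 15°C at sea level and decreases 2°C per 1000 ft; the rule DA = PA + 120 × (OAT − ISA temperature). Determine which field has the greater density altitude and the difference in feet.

Site Q by 1696 ft

Site P: ISA temp = 3°C, deviation -27°C, DA = 6000 + 120 × (-27) = 2760 ft.
Site Q: ISA temp = 2.2°C, deviation -16.2°C, DA = 6400 + 120 × (-16.2) = 4456 ft.
Site Q is higher by 4456 − 2760 = 1696 ft.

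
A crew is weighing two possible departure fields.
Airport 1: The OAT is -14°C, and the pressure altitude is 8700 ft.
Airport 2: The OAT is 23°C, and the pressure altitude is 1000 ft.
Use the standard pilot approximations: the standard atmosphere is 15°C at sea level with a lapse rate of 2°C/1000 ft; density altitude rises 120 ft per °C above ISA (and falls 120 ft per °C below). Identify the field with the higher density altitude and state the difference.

Airport 1 by 5108 ft

Airport 1: ISA temp = -2.4°C, deviation -11.6°C, DA = 8700 + 120 × (-11.6) = 7308 ft.
Airport 2: ISA temp = 13°C, deviation +10°C, DA = 1000 + 120 × 10 = 2200 ft.
Airport 1 is higher by 7308 − 2200 = 5108 ft.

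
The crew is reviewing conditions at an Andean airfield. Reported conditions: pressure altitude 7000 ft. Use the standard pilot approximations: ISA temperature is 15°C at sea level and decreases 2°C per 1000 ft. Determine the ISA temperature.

1°C

ISA temperature = 15 − 2 × (7000/1000) = 15 − 14 = 1°C.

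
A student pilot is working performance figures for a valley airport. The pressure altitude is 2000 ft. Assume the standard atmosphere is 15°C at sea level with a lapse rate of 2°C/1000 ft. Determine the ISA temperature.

11°C

ISA temperature = 15 − 2 × (2000/1000) = 15 − 4 = 11°C.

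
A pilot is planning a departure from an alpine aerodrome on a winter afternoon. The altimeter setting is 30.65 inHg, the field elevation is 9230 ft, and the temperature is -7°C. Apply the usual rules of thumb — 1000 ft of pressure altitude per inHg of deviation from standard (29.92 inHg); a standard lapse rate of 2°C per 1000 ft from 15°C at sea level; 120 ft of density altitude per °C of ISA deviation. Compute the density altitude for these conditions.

7900 ft

Pressure altitude = 9230 + (29.92 − 30.65) × 1000 = 9230 + (-730) = 8500 ft.
ISA temperature at 8500 ft = 15 − 2 × (8500/1000) = -2°C.
ISA deviation = -7 − (-2) = -5°C.
Density altitude = 8500 + 120 × (-5) = 7900 ft.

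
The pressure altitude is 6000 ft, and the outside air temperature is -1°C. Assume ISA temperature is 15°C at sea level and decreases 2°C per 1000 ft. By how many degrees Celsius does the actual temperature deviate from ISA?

ISA temperature at 6000 ft = 15 − 2 × (6000/1000) = 3°C.
Deviation = OAT − ISA = -1 − 3 = -4°C.

ISA-4°C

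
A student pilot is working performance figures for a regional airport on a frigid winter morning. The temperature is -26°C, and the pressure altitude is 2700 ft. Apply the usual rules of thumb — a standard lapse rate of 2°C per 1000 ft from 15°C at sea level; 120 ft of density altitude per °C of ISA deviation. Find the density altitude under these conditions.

ISA temperature at 2700 ft = 15 − 2 × (2700/1000) = 9.6°C.
ISA deviation = -26 − 9.6 = -35.6°C.
Density altitude = 2700 + 120 × (-35.6) = 2700 + (-4272) = -1572 ft.

-1572 ft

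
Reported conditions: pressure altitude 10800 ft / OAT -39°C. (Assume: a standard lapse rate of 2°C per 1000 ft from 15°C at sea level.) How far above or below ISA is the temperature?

ISA temperature at 10800 ft = 15 − 2 × (10800/1000) = -6.6°C.
Deviation = OAT − ISA = -39 − (-6.6) = -32.4°C.

ISA-32.4°C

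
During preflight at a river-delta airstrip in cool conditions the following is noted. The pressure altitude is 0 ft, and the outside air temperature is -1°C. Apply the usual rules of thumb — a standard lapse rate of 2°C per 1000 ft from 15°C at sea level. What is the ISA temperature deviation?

ISA temperature at 0 ft = 15 − 2 × (0/1000) = 15°C.
Deviation = OAT − ISA = -1 − 15 = -16°C.

ISA-16°C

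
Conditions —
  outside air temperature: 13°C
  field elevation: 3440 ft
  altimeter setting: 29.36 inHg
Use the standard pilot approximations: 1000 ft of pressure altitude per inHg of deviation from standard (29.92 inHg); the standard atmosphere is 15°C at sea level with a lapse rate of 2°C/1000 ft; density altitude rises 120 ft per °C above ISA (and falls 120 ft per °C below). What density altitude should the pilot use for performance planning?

4720 ft

Pressure altitude = 3440 + (29.92 − 29.36) × 1000 = 3440 + (+560) = 4000 ft.
ISA temperature at 4000 ft = 15 − 2 × (4000/1000) = 7°C.
ISA deviation = 13 − 7 = +6°C.
Density altitude = 4000 + 120 × (6) = 4720 ft.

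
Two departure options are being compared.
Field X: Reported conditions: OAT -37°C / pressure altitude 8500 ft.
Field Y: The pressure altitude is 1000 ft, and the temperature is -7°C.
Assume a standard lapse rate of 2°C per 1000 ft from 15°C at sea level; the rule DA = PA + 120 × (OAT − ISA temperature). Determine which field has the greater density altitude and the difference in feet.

Field X by 5700 ft

Field X: ISA temp = -2°C, deviation -35°C, DA = 8500 + 120 × (-35) = 4300 ft.
Field Y: ISA temp = 13°C, deviation -20°C, DA = 1000 + 120 × (-20) = -1400 ft.
Field X is higher by 4300 − (-1400) = 5700 ft.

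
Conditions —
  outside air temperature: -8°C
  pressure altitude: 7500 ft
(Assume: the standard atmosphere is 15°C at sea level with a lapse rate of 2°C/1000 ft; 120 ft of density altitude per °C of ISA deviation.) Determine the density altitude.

ISA temperature at 7500 ft = 15 − 2 × (7500/1000) = 0°C.
ISA deviation = -8 − 0 = -8°C.
Density altitude = 7500 + 120 × (-8) = 7500 + (-960) = 6540 ft.

6540 ft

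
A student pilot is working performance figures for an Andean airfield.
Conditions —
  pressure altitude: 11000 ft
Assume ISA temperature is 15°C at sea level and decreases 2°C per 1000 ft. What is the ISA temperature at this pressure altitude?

-7°C

ISA temperature = 15 − 2 × (11000/1000) = 15 − 22 = -7°C.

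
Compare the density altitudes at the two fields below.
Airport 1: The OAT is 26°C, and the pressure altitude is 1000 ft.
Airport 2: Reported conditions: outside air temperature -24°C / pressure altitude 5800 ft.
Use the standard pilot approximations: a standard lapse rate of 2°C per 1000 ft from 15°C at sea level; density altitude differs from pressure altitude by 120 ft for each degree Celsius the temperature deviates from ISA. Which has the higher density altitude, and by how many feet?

Airport 1 by 48 ft

Airport 1: ISA temp = 13°C, deviation +13°C, DA = 1000 + 120 × 13 = 2560 ft.
Airport 2: ISA temp = 3.4°C, deviation -27.4°C, DA = 5800 + 120 × (-27.4) = 2512 ft.
Airport 1 is higher by 2560 − 2512 = 48 ft.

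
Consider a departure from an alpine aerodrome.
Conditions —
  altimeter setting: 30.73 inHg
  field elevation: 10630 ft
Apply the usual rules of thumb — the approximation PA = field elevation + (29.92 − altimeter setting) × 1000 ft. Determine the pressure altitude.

9820 ft

Pressure correction = (29.92 − 30.73) × 1000 = -810 ft.
Pressure altitude = 10630 + (-810) = 9820 ft.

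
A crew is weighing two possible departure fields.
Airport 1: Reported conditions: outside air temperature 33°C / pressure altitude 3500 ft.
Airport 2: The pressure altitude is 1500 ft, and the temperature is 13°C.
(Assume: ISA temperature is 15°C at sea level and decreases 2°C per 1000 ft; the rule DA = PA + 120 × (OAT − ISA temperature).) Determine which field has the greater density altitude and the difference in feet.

Airport 1 by 4880 ft

Airport 1: ISA temp = 8°C, deviation +25°C, DA = 3500 + 120 × 25 = 6500 ft.
Airport 2: ISA temp = 12°C, deviation +1°C, DA = 1500 + 120 × 1 = 1620 ft.
Airport 1 is higher by 6500 − 1620 = 4880 ft.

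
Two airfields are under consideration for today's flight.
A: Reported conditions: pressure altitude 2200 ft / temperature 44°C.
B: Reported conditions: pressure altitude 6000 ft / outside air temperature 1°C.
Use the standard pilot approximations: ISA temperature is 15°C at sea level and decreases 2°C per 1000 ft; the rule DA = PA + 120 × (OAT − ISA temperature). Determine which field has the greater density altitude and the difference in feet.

A: ISA temp = 10.6°C, deviation +33.4°C, DA = 2200 + 120 × 33.4 = 6208 ft.
B: ISA temp = 3°C, deviation -2°C, DA = 6000 + 120 × (-2) = 5760 ft.
A is higher by 6208 − 5760 = 448 ft.

A by 448 ft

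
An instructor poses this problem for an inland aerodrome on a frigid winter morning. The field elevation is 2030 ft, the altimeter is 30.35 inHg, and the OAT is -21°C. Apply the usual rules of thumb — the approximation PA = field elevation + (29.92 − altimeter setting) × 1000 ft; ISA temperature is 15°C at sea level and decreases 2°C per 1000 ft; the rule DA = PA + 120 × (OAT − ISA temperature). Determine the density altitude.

Pressure altitude = 2030 + (29.92 − 30.35) × 1000 = 2030 + (-430) = 1600 ft.
ISA temperature at 1600 ft = 15 − 2 × (1600/1000) = 11.8°C.
ISA deviation = -21 − 11.8 = -32.8°C.
Density altitude = 1600 + 120 × (-32.8) = -2336 ft.

-2336 ft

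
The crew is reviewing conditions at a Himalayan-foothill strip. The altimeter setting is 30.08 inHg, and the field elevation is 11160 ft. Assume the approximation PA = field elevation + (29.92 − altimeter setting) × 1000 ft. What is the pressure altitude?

Pressure correction = (29.92 − 30.08) × 1000 = -160 ft.
Pressure altitude = 11160 + (-160) = 11000 ft.

11000 ft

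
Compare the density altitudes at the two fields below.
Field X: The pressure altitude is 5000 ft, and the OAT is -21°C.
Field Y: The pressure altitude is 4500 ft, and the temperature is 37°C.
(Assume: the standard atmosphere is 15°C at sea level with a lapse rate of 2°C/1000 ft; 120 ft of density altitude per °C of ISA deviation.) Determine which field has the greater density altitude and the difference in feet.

Field X: ISA temp = 5°C, deviation -26°C, DA = 5000 + 120 × (-26) = 1880 ft.
Field Y: ISA temp = 6°C, deviation +31°C, DA = 4500 + 120 × 31 = 8220 ft.
Field Y is higher by 8220 − 1880 = 6340 ft.

Field Y by 6340 ft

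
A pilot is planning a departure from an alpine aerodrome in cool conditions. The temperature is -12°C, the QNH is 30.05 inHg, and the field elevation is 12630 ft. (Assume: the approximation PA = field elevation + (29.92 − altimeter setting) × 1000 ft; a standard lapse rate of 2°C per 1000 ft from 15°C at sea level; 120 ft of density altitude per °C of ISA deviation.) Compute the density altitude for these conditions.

12260 ft

Pressure altitude = 12630 + (29.92 − 30.05) × 1000 = 12630 + (-130) = 12500 ft.
ISA temperature at 12500 ft = 15 − 2 × (12500/1000) = -10°C.
ISA deviation = -12 − (-10) = -2°C.
Density altitude = 12500 + 120 × (-2) = 12260 ft.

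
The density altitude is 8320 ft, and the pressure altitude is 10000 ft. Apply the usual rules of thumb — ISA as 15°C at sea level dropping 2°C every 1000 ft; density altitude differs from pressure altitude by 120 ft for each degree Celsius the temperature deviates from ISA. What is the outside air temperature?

-19°C

Density altitude − pressure altitude = 8320 − 10000 = -1680 ft.
At 120 ft/°C that is an ISA deviation of -1680/120 = -14°C.
ISA temperature at 10000 ft = 15 − 2 × (10000/1000) = -5°C.
OAT = ISA + deviation = -5 + (-14) = -19°C.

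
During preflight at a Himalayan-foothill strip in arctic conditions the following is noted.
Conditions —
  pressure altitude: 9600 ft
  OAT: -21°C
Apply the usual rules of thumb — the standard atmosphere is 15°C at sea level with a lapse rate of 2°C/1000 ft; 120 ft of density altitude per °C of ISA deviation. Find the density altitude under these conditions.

ISA temperature at 9600 ft = 15 − 2 × (9600/1000) = -4.2°C.
ISA deviation = -21 − (-4.2) = -16.8°C.
Density altitude = 9600 + 120 × (-16.8) = 9600 + (-2016) = 7584 ft.

7584 ft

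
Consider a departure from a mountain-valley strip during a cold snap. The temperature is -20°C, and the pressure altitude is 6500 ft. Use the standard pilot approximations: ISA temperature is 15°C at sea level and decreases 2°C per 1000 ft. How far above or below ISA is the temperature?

ISA temperature at 6500 ft = 15 − 2 × (6500/1000) = 2°C.
Deviation = OAT − ISA = -20 − 2 = -22°C.

ISA-22°C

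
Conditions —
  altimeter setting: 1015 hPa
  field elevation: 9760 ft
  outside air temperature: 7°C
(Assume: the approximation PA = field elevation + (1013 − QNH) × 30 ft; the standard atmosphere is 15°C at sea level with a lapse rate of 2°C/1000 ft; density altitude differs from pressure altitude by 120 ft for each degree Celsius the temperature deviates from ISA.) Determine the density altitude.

11068 ft

Pressure altitude = 9760 + (1013 − 1015) × 30 = 9760 + (-60) = 9700 ft.
ISA temperature at 9700 ft = 15 − 2 × (9700/1000) = -4.4°C.
ISA deviation = 7 − (-4.4) = +11.4°C.
Density altitude = 9700 + 120 × (11.4) = 11068 ft.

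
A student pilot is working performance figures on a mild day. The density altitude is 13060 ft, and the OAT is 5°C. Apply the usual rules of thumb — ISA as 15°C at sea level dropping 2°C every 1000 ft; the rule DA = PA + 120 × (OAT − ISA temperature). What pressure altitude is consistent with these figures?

11500 ft

DA = PA + 120 × (OAT − (15 − 2·PA/1000)) = PA + 120·OAT − 1800 + 0.24·PA = 1.24·PA + 120·OAT − 1800.
So 1.24·PA = 13060 − 120 × 5 + 1800 = 14260.
PA = 14260 / 1.24 = 11500 ft.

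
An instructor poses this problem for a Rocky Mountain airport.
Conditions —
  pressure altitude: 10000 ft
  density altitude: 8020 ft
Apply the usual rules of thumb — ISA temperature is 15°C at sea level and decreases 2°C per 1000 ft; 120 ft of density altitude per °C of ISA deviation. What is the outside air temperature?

-21.5°C

Density altitude − pressure altitude = 8020 − 10000 = -1980 ft.
At 120 ft/°C that is an ISA deviation of -1980/120 = -16.5°C.
ISA temperature at 10000 ft = 15 − 2 × (10000/1000) = -5°C.
OAT = ISA + deviation = -5 + (-16.5) = -21.5°C.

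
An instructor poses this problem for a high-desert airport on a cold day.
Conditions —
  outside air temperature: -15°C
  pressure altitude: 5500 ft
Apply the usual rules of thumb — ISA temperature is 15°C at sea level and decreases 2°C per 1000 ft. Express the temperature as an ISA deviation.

ISA-19°C

ISA temperature at 5500 ft = 15 − 2 × (5500/1000) = 4°C.
Deviation = OAT − ISA = -15 − 4 = -19°C.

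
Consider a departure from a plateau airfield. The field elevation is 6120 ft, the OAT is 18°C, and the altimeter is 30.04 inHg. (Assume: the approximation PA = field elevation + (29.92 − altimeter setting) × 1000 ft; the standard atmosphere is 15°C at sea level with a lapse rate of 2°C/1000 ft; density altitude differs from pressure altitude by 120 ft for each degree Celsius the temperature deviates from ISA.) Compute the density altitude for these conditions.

7800 ft

Pressure altitude = 6120 + (29.92 − 30.04) × 1000 = 6120 + (-120) = 6000 ft.
ISA temperature at 6000 ft = 15 − 2 × (6000/1000) = 3°C.
ISA deviation = 18 − 3 = +15°C.
Density altitude = 6000 + 120 × (15) = 7800 ft.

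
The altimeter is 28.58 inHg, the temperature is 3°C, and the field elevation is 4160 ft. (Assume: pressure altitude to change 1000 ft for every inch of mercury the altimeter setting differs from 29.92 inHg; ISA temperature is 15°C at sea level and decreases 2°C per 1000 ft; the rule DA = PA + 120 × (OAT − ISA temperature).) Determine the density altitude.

Pressure altitude = 4160 + (29.92 − 28.58) × 1000 = 4160 + (+1340) = 5500 ft.
ISA temperature at 5500 ft = 15 − 2 × (5500/1000) = 4°C.
ISA deviation = 3 − 4 = -1°C.
Density altitude = 5500 + 120 × (-1) = 5380 ft.

5380 ft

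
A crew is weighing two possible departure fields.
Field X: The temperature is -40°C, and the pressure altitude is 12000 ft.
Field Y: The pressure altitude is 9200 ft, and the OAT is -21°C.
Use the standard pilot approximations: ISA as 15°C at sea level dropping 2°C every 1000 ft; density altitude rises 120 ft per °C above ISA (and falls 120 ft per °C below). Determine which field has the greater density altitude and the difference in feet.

Field X by 1192 ft

Field X: ISA temp = -9°C, deviation -31°C, DA = 12000 + 120 × (-31) = 8280 ft.
Field Y: ISA temp = -3.4°C, deviation -17.6°C, DA = 9200 + 120 × (-17.6) = 7088 ft.
Field X is higher by 8280 − 7088 = 1192 ft.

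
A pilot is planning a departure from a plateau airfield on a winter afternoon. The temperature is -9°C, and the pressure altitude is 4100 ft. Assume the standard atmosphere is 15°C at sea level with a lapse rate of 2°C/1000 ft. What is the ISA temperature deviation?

ISA temperature at 4100 ft = 15 − 2 × (4100/1000) = 6.8°C.
Deviation = OAT − ISA = -9 − 6.8 = -15.8°C.

ISA-15.8°C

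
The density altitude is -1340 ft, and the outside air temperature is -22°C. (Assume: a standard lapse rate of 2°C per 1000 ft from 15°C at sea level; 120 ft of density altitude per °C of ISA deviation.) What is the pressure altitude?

2500 ft

DA = PA + 120 × (OAT − (15 − 2·PA/1000)) = PA + 120·OAT − 1800 + 0.24·PA = 1.24·PA + 120·OAT − 1800.
So 1.24·PA = -1340 − 120 × (-22) + 1800 = 3100.
PA = 3100 / 1.24 = 2500 ft.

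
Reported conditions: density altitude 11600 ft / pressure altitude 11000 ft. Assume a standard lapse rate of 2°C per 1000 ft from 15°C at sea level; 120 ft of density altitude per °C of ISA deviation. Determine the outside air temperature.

Density altitude − pressure altitude = 11600 − 11000 = +600 ft.
At 120 ft/°C that is an ISA deviation of 600/120 = +5°C.
ISA temperature at 11000 ft = 15 − 2 × (11000/1000) = -7°C.
OAT = ISA + deviation = -7 + (+5) = -2°C.

-2°C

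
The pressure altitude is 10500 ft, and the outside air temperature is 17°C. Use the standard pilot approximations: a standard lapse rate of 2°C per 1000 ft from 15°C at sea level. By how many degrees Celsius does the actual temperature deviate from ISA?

ISA+23°C

ISA temperature at 10500 ft = 15 − 2 × (10500/1000) = -6°C.
Deviation = OAT − ISA = 17 − (-6) = +23°C.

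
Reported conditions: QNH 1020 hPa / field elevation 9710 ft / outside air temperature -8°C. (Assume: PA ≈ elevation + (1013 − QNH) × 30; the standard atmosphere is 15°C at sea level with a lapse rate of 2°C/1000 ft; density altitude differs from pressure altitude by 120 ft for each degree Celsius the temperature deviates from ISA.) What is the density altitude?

Pressure altitude = 9710 + (1013 − 1020) × 30 = 9710 + (-210) = 9500 ft.
ISA temperature at 9500 ft = 15 − 2 × (9500/1000) = -4°C.
ISA deviation = -8 − (-4) = -4°C.
Density altitude = 9500 + 120 × (-4) = 9020 ft.

9020 ft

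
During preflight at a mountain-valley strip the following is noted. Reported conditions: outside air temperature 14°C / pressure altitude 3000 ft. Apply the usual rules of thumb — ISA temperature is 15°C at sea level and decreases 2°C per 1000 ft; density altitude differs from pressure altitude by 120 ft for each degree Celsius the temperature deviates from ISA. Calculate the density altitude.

3600 ft

ISA temperature at 3000 ft = 15 − 2 × (3000/1000) = 9°C.
ISA deviation = 14 − 9 = +5°C.
Density altitude = 3000 + 120 × (5) = 3000 + (+600) = 3600 ft.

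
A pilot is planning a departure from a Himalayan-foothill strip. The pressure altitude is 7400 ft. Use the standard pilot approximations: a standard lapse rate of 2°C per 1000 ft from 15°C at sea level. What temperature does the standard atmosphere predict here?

0.2°C

ISA temperature = 15 − 2 × (7400/1000) = 15 − 14.8 = 0.2°C.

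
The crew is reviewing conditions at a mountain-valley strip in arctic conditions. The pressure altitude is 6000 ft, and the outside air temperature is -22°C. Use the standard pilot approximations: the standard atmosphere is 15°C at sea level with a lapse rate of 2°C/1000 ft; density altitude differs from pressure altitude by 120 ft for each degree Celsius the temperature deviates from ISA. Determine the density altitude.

ISA temperature at 6000 ft = 15 − 2 × (6000/1000) = 3°C.
ISA deviation = -22 − 3 = -25°C.
Density altitude = 6000 + 120 × (-25) = 6000 + (-3000) = 3000 ft.

3000 ft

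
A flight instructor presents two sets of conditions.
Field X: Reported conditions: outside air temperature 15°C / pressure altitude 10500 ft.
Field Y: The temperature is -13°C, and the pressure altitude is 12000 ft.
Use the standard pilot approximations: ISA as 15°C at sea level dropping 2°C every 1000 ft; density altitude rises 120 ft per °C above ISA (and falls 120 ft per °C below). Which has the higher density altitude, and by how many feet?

Field X by 1500 ft

Field X: ISA temp = -6°C, deviation +21°C, DA = 10500 + 120 × 21 = 13020 ft.
Field Y: ISA temp = -9°C, deviation -4°C, DA = 12000 + 120 × (-4) = 11520 ft.
Field X is higher by 13020 − 11520 = 1500 ft.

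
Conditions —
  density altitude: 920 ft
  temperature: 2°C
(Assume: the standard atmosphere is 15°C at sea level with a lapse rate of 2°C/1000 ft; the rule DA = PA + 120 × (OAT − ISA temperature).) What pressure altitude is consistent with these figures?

2000 ft

DA = PA + 120 × (OAT − (15 − 2·PA/1000)) = PA + 120·OAT − 1800 + 0.24·PA = 1.24·PA + 120·OAT − 1800.
So 1.24·PA = 920 − 120 × 2 + 1800 = 2480.
PA = 2480 / 1.24 = 2000 ft.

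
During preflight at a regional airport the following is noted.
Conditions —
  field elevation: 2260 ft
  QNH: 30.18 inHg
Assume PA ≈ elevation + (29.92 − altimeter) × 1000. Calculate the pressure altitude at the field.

2000 ft

Pressure correction = (29.92 − 30.18) × 1000 = -260 ft.
Pressure altitude = 2260 + (-260) = 2000 ft.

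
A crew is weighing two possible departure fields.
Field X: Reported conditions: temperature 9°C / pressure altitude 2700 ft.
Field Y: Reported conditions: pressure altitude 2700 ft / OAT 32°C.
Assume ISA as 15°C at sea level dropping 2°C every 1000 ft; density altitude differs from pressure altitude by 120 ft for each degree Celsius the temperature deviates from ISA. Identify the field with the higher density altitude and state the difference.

Field X: ISA temp = 9.6°C, deviation -0.6°C, DA = 2700 + 120 × (-0.6) = 2628 ft.
Field Y: ISA temp = 9.6°C, deviation +22.4°C, DA = 2700 + 120 × 22.4 = 5388 ft.
Field Y is higher by 5388 − 2628 = 2760 ft.

Field Y by 2760 ft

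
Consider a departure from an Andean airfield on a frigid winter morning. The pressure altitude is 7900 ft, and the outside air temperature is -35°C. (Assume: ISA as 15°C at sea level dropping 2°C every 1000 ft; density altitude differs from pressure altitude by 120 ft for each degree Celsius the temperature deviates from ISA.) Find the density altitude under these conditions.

ISA temperature at 7900 ft = 15 − 2 × (7900/1000) = -0.8°C.
ISA deviation = -35 − (-0.8) = -34.2°C.
Density altitude = 7900 + 120 × (-34.2) = 7900 + (-4104) = 3796 ft.

3796 ft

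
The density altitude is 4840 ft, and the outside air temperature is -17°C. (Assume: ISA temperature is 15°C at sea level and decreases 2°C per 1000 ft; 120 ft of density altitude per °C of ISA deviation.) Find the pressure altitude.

DA = PA + 120 × (OAT − (15 − 2·PA/1000)) = PA + 120·OAT − 1800 + 0.24·PA = 1.24·PA + 120·OAT − 1800.
So 1.24·PA = 4840 − 120 × (-17) + 1800 = 8680.
PA = 8680 / 1.24 = 7000 ft.

7000 ft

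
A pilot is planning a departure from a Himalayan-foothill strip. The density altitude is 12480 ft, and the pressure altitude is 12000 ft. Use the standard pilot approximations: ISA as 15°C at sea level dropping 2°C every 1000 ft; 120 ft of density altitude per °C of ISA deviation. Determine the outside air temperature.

-5°C

Density altitude − pressure altitude = 12480 − 12000 = +480 ft.
At 120 ft/°C that is an ISA deviation of 480/120 = +4°C.
ISA temperature at 12000 ft = 15 − 2 × (12000/1000) = -9°C.
OAT = ISA + deviation = -9 + (+4) = -5°C.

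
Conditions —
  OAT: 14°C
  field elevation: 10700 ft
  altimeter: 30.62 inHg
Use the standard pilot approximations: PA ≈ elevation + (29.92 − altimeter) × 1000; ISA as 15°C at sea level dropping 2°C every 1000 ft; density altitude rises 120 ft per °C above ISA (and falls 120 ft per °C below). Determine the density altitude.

12280 ft

Pressure altitude = 10700 + (29.92 − 30.62) × 1000 = 10700 + (-700) = 10000 ft.
ISA temperature at 10000 ft = 15 − 2 × (10000/1000) = -5°C.
ISA deviation = 14 − (-5) = +19°C.
Density altitude = 10000 + 120 × (19) = 12280 ft.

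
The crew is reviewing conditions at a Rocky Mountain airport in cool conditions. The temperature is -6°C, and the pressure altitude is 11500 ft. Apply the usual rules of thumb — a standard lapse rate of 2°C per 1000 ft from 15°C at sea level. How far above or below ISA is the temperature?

ISA+2°C

ISA temperature at 11500 ft = 15 − 2 × (11500/1000) = -8°C.
Deviation = OAT − ISA = -6 − (-8) = +2°C.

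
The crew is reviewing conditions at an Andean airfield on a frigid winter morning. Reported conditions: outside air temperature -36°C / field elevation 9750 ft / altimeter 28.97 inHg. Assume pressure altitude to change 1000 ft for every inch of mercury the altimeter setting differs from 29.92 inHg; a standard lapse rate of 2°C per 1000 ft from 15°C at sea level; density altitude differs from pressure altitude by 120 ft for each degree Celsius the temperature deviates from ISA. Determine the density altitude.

7148 ft

Pressure altitude = 9750 + (29.92 − 28.97) × 1000 = 9750 + (+950) = 10700 ft.
ISA temperature at 10700 ft = 15 − 2 × (10700/1000) = -6.4°C.
ISA deviation = -36 − (-6.4) = -29.6°C.
Density altitude = 10700 + 120 × (-29.6) = 7148 ft.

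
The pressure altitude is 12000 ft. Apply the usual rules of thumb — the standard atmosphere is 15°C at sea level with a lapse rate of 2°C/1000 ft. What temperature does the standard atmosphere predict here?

-9°C

ISA temperature = 15 − 2 × (12000/1000) = 15 − 24 = -9°C.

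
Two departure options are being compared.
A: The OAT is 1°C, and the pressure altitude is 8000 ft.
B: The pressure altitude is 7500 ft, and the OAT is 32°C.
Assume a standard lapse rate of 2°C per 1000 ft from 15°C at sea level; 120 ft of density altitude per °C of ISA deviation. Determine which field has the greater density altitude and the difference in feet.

A: ISA temp = -1°C, deviation +2°C, DA = 8000 + 120 × 2 = 8240 ft.
B: ISA temp = 0°C, deviation +32°C, DA = 7500 + 120 × 32 = 11340 ft.
B is higher by 11340 − 8240 = 3100 ft.

B by 3100 ft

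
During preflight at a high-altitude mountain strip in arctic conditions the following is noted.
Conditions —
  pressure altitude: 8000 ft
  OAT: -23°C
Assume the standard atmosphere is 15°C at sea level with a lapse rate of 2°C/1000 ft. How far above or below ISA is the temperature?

ISA temperature at 8000 ft = 15 − 2 × (8000/1000) = -1°C.
Deviation = OAT − ISA = -23 − (-1) = -22°C.

ISA-22°C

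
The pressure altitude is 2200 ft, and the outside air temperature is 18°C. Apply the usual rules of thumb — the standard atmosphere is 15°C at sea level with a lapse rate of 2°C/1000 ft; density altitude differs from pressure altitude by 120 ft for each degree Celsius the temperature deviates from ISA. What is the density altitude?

ISA temperature at 2200 ft = 15 − 2 × (2200/1000) = 10.6°C.
ISA deviation = 18 − 10.6 = +7.4°C.
Density altitude = 2200 + 120 × (7.4) = 2200 + (+888) = 3088 ft.

3088 ft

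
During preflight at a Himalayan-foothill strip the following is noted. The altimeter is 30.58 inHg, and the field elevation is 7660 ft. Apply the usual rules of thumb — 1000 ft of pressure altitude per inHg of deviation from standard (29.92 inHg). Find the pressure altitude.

Pressure correction = (29.92 − 30.58) × 1000 = -660 ft.
Pressure altitude = 7660 + (-660) = 7000 ft.

7000 ft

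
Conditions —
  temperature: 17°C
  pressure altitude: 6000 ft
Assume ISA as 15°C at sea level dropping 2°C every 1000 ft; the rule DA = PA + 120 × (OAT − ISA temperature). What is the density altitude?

7680 ft

ISA temperature at 6000 ft = 15 − 2 × (6000/1000) = 3°C.
ISA deviation = 17 − 3 = +14°C.
Density altitude = 6000 + 120 × (14) = 6000 + (+1680) = 7680 ft.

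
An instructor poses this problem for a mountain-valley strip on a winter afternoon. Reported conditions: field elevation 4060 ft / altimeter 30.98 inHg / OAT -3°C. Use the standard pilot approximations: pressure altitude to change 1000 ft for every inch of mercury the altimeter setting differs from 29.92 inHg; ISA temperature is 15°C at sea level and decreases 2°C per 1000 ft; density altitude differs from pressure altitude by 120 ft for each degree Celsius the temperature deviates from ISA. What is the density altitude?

Pressure altitude = 4060 + (29.92 − 30.98) × 1000 = 4060 + (-1060) = 3000 ft.
ISA temperature at 3000 ft = 15 − 2 × (3000/1000) = 9°C.
ISA deviation = -3 − 9 = -12°C.
Density altitude = 3000 + 120 × (-12) = 1560 ft.

1560 ft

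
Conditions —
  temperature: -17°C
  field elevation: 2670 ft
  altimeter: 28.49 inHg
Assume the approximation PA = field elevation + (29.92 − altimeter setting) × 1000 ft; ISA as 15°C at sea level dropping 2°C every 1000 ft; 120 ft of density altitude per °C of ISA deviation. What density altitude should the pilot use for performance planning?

1244 ft

Pressure altitude = 2670 + (29.92 − 28.49) × 1000 = 2670 + (+1430) = 4100 ft.
ISA temperature at 4100 ft = 15 − 2 × (4100/1000) = 6.8°C.
ISA deviation = -17 − 6.8 = -23.8°C.
Density altitude = 4100 + 120 × (-23.8) = 1244 ft.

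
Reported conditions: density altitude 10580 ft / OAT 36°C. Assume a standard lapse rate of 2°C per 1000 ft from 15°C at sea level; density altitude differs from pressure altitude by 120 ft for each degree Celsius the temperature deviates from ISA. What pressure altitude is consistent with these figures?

6500 ft

DA = PA + 120 × (OAT − (15 − 2·PA/1000)) = PA + 120·OAT − 1800 + 0.24·PA = 1.24·PA + 120·OAT − 1800.
So 1.24·PA = 10580 − 120 × 36 + 1800 = 8060.
PA = 8060 / 1.24 = 6500 ft.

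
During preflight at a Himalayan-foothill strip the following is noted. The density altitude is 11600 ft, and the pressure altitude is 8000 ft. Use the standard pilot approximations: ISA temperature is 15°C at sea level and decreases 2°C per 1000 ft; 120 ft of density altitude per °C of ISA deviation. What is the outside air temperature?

Density altitude − pressure altitude = 11600 − 8000 = +3600 ft.
At 120 ft/°C that is an ISA deviation of 3600/120 = +30°C.
ISA temperature at 8000 ft = 15 − 2 × (8000/1000) = -1°C.
OAT = ISA + deviation = -1 + (+30) = 29°C.

29°C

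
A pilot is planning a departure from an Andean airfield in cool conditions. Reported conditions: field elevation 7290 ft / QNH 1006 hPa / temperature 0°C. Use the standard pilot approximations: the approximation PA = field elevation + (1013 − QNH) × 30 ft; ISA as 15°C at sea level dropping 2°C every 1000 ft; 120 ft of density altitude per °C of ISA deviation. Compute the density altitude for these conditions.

Pressure altitude = 7290 + (1013 − 1006) × 30 = 7290 + (+210) = 7500 ft.
ISA temperature at 7500 ft = 15 − 2 × (7500/1000) = 0°C.
ISA deviation = 0 − 0 = 0°C.
Density altitude = 7500 + 120 × (0) = 7500 ft.

7500 ft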